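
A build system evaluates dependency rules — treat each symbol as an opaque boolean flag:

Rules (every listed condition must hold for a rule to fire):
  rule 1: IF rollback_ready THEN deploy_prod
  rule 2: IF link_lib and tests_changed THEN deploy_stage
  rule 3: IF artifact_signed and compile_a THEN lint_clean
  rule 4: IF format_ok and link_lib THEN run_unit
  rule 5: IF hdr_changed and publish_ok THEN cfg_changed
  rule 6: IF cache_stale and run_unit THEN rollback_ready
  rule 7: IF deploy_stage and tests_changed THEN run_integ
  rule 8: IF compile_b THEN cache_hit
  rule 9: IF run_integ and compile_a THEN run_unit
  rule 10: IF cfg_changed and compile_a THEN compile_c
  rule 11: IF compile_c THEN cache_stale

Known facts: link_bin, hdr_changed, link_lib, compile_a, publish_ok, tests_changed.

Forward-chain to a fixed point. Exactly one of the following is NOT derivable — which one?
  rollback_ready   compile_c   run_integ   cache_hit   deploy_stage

cache_hit

Round 1: rule 2 [IF link_lib and tests_changed THEN deploy_stage]; rule 5 [IF hdr_changed and publish_ok THEN cfg_changed]. Adds deploy_stage, cfg_changed.
Round 2: rule 7 [IF deploy_stage and tests_changed THEN run_integ]; rule 10 [IF cfg_changed and compile_a THEN compile_c]. Adds run_integ, compile_c.
Round 3: rule 9 [IF run_integ and compile_a THEN run_unit]; rule 11 [IF compile_c THEN cache_stale]. Adds run_unit, cache_stale.
Round 4: rule 6 [IF cache_stale and run_unit THEN rollback_ready]. Adds rollback_ready.
Round 5: rule 1 [IF rollback_ready THEN deploy_prod]. Adds deploy_prod.
Derived: compile_c (round 2), run_integ (round 2), rollback_ready (round 4), deploy_stage (round 1). cache_hit never appears in any round.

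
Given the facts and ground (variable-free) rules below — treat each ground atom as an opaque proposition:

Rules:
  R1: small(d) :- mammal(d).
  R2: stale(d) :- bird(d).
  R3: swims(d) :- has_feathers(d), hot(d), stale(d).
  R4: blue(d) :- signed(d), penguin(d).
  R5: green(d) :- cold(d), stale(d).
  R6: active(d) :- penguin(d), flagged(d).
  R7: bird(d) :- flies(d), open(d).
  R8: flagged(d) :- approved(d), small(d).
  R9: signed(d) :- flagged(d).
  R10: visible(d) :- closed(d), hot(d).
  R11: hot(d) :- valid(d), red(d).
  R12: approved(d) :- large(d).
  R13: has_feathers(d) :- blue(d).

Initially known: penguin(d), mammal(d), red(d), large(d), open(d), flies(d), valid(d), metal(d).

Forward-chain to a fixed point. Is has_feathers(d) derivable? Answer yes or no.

yes

Round 1: R1 [small(d) :- mammal(d).]; R7 [bird(d) :- flies(d), open(d).]; R11 [hot(d) :- valid(d), red(d).]; R12 [approved(d) :- large(d).]. New: small(d), bird(d), hot(d), approved(d).
Round 2: R2 [stale(d) :- bird(d).]; R8 [flagged(d) :- approved(d), small(d).]. New: stale(d), flagged(d).
Round 3: R6 [active(d) :- penguin(d), flagged(d).]; R9 [signed(d) :- flagged(d).]. New: active(d), signed(d).
Round 4: R4 [blue(d) :- signed(d), penguin(d).]. New: blue(d).
Round 5: R13 [has_feathers(d) :- blue(d).]. New: has_feathers(d).
Round 6: R3 [swims(d) :- has_feathers(d), hot(d), stale(d).]. New: swims(d).
has_feathers(d) appears in round 5, so it is derivable.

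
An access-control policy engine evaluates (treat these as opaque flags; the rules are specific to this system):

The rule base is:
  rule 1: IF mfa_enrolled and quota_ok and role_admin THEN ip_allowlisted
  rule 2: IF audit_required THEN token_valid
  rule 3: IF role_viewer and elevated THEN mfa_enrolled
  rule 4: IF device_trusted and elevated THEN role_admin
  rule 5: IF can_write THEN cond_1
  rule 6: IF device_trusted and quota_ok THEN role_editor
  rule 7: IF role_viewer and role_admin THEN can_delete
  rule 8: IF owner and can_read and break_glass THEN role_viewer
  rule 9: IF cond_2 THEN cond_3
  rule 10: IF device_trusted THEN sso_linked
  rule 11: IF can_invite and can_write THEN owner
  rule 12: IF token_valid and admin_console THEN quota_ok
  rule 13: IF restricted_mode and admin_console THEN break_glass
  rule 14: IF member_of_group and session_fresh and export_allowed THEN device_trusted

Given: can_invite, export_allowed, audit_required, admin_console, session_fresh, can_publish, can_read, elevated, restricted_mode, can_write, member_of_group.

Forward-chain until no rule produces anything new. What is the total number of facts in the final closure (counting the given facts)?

24

Round 1: rule 2 [IF audit_required THEN token_valid]; rule 5 [IF can_write THEN cond_1]; rule 11 [IF can_invite and can_write THEN owner]; rule 13 [IF restricted_mode and admin_console THEN break_glass]; rule 14 [IF member_of_group and session_fresh and export_allowed THEN device_trusted]. Adds token_valid, cond_1, owner, break_glass, device_trusted.
Round 2: rule 4 [IF device_trusted and elevated THEN role_admin]; rule 8 [IF owner and can_read and break_glass THEN role_viewer]; rule 10 [IF device_trusted THEN sso_linked]; rule 12 [IF token_valid and admin_console THEN quota_ok]. Adds role_admin, role_viewer, sso_linked, quota_ok.
Round 3: rule 3 [IF role_viewer and elevated THEN mfa_enrolled]; rule 6 [IF device_trusted and quota_ok THEN role_editor]; rule 7 [IF role_viewer and role_admin THEN can_delete]. Adds mfa_enrolled, role_editor, can_delete.
Round 4: rule 1 [IF mfa_enrolled and quota_ok and role_admin THEN ip_allowlisted]. Adds ip_allowlisted.
Closure: {admin_console, audit_required, break_glass, can_delete, can_invite, can_publish, can_read, can_write, cond_1, device_trusted, elevated, export_allowed, ip_allowlisted, member_of_group, mfa_enrolled, owner, quota_ok, restricted_mode, role_admin, role_editor, role_viewer, session_fresh, sso_linked, token_valid} — 24 facts.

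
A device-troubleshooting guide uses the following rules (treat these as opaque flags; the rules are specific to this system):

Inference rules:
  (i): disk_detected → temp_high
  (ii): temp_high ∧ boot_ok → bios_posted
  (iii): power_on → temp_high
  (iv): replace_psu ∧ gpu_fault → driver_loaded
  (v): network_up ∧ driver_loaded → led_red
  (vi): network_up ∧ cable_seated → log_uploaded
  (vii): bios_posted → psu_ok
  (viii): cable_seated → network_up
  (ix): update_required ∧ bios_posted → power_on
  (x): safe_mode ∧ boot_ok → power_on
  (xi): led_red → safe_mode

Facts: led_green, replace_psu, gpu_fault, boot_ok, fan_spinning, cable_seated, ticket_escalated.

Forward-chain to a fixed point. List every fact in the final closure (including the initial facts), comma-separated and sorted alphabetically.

Round 1 — (iv), (viii), derive driver_loaded, network_up.
Round 2 — (v), (vi), derive led_red, log_uploaded.
Round 3 — (xi), derive safe_mode.
Round 4 — (x), derive power_on.
Round 5 — (iii), derive temp_high.
Round 6 — (ii), derive bios_posted.
Round 7 — (vii), derive psu_ok.

bios_posted, boot_ok, cable_seated, driver_loaded, fan_spinning, gpu_fault, led_green, led_red, log_uploaded, network_up, power_on, psu_ok, replace_psu, safe_mode, temp_high, ticket_escalated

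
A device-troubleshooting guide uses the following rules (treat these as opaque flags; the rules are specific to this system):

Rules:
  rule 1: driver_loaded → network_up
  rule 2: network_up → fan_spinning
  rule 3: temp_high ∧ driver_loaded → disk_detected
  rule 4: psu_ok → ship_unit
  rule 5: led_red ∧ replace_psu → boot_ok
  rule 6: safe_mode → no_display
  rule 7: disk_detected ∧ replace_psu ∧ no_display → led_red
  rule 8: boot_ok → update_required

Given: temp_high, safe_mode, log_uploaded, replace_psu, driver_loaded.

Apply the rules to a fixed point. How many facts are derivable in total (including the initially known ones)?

12

Round 1: rule 1 [driver_loaded → network_up]; rule 3 [temp_high ∧ driver_loaded → disk_detected]; rule 6 [safe_mode → no_display]. New: network_up, disk_detected, no_display.
Round 2: rule 2 [network_up → fan_spinning]; rule 7 [disk_detected ∧ replace_psu ∧ no_display → led_red]. New: fan_spinning, led_red.
Round 3: rule 5 [led_red ∧ replace_psu → boot_ok]. New: boot_ok.
Round 4: rule 8 [boot_ok → update_required]. New: update_required.
Closure: {boot_ok, disk_detected, driver_loaded, fan_spinning, led_red, log_uploaded, network_up, no_display, replace_psu, safe_mode, temp_high, update_required} — 12 facts.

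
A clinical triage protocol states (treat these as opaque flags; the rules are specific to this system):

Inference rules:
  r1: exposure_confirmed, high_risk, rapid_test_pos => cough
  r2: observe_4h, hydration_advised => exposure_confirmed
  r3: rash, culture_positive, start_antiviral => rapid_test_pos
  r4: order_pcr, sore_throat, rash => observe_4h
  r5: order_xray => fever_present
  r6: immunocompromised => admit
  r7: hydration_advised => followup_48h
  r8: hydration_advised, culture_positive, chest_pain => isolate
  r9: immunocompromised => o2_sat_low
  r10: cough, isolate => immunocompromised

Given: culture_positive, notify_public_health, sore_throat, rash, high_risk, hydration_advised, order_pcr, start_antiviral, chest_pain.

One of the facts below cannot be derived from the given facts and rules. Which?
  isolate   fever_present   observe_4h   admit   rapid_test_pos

fever_present

[1] r3 [rash, culture_positive, start_antiviral => rapid_test_pos]; r4 [order_pcr, sore_throat, rash => observe_4h]; r7 [hydration_advised => followup_48h]; r8 [hydration_advised, culture_positive, chest_pain => isolate]. ⇒ new: rapid_test_pos, observe_4h, followup_48h, isolate.
[2] r2 [observe_4h, hydration_advised => exposure_confirmed]. ⇒ new: exposure_confirmed.
[3] r1 [exposure_confirmed, high_risk, rapid_test_pos => cough]. ⇒ new: cough.
[4] r10 [cough, isolate => immunocompromised]. ⇒ new: immunocompromised.
[5] r6 [immunocompromised => admit]; r9 [immunocompromised => o2_sat_low]. ⇒ new: admit, o2_sat_low.
Derived: rapid_test_pos (round 1), admit (round 5), observe_4h (round 1), isolate (round 1). fever_present never appears in any round.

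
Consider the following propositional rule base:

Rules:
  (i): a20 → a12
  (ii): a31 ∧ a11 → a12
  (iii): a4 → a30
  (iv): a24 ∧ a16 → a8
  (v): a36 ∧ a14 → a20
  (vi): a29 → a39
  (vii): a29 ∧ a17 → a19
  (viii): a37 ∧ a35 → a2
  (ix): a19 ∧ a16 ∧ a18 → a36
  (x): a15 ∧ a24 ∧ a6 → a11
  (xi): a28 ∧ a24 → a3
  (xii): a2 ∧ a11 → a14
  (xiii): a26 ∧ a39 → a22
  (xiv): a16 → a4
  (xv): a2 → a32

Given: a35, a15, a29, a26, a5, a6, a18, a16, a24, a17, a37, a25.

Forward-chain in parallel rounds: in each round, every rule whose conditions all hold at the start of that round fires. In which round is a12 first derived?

Round 1: (iv) [a24 ∧ a16 → a8]; (vi) [a29 → a39]; (vii) [a29 ∧ a17 → a19]; (viii) [a37 ∧ a35 → a2]; (x) [a15 ∧ a24 ∧ a6 → a11]; (xiv) [a16 → a4]. Adds a8, a39, a19, a2, a11, a4.
Round 2: (iii) [a4 → a30]; (ix) [a19 ∧ a16 ∧ a18 → a36]; (xii) [a2 ∧ a11 → a14]; (xiii) [a26 ∧ a39 → a22]; (xv) [a2 → a32]. Adds a30, a36, a14, a22, a32.
Round 3: (v) [a36 ∧ a14 → a20]. Adds a20.
Round 4: (i) [a20 → a12]. Adds a12.
a12 first appears in round 4.

4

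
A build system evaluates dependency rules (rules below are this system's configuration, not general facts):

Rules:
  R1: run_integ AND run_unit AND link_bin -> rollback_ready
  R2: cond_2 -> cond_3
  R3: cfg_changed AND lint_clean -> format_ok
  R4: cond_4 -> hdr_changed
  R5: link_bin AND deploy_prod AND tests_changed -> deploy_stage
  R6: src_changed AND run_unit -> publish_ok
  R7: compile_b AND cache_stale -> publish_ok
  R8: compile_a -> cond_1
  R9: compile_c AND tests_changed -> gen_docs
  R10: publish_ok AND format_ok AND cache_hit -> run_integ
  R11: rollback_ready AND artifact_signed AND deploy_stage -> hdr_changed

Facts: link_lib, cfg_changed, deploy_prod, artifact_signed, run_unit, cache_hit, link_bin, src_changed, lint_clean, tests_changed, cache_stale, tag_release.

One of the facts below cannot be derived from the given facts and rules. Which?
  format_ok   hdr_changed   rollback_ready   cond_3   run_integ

cond_3

[1] R3 [cfg_changed AND lint_clean -> format_ok]; R5 [link_bin AND deploy_prod AND tests_changed -> deploy_stage]; R6 [src_changed AND run_unit -> publish_ok]. ⇒ new: format_ok, deploy_stage, publish_ok.
[2] R10 [publish_ok AND format_ok AND cache_hit -> run_integ]. ⇒ new: run_integ.
[3] R1 [run_integ AND run_unit AND link_bin -> rollback_ready]. ⇒ new: rollback_ready.
[4] R11 [rollback_ready AND artifact_signed AND deploy_stage -> hdr_changed]. ⇒ new: hdr_changed.
Derived: run_integ (round 2), rollback_ready (round 3), hdr_changed (round 4), format_ok (round 1). cond_3 never appears in any round.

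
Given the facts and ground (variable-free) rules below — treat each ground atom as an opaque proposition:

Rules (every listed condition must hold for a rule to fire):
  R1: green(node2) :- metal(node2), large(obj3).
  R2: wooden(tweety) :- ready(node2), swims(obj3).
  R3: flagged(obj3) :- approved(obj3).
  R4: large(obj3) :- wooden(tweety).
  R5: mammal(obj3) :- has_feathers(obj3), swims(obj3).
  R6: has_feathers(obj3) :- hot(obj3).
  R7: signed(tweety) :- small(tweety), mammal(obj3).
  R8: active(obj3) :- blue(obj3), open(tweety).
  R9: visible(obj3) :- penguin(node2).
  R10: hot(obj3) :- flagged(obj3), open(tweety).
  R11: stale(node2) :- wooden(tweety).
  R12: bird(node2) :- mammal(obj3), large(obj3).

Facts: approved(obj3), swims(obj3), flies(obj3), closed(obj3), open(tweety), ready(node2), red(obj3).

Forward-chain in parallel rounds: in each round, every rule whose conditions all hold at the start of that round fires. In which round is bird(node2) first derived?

5

[1] R2 [wooden(tweety) :- ready(node2), swims(obj3).]; R3 [flagged(obj3) :- approved(obj3).]. ⇒ new: wooden(tweety), flagged(obj3).
[2] R4 [large(obj3) :- wooden(tweety).]; R10 [hot(obj3) :- flagged(obj3), open(tweety).]; R11 [stale(node2) :- wooden(tweety).]. ⇒ new: large(obj3), hot(obj3), stale(node2).
[3] R6 [has_feathers(obj3) :- hot(obj3).]. ⇒ new: has_feathers(obj3).
[4] R5 [mammal(obj3) :- has_feathers(obj3), swims(obj3).]. ⇒ new: mammal(obj3).
[5] R12 [bird(node2) :- mammal(obj3), large(obj3).]. ⇒ new: bird(node2).
bird(node2) first appears in round 5.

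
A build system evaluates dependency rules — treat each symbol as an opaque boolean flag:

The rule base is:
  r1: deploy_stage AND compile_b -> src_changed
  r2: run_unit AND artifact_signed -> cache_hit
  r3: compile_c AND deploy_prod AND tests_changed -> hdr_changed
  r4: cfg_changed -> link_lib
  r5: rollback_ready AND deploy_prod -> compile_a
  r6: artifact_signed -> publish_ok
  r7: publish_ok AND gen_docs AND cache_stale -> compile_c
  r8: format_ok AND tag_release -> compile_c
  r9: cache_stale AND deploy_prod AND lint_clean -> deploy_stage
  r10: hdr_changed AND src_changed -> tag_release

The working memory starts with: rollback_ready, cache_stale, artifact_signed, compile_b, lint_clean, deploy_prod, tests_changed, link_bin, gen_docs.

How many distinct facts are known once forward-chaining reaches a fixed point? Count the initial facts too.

Round 1: r5 [rollback_ready AND deploy_prod -> compile_a]; r6 [artifact_signed -> publish_ok]; r9 [cache_stale AND deploy_prod AND lint_clean -> deploy_stage]. New: compile_a, publish_ok, deploy_stage.
Round 2: r1 [deploy_stage AND compile_b -> src_changed]; r7 [publish_ok AND gen_docs AND cache_stale -> compile_c]. New: src_changed, compile_c.
Round 3: r3 [compile_c AND deploy_prod AND tests_changed -> hdr_changed]. New: hdr_changed.
Round 4: r10 [hdr_changed AND src_changed -> tag_release]. New: tag_release.
Closure: {artifact_signed, cache_stale, compile_a, compile_b, compile_c, deploy_prod, deploy_stage, gen_docs, hdr_changed, link_bin, lint_clean, publish_ok, rollback_ready, src_changed, tag_release, tests_changed} — 16 facts.

16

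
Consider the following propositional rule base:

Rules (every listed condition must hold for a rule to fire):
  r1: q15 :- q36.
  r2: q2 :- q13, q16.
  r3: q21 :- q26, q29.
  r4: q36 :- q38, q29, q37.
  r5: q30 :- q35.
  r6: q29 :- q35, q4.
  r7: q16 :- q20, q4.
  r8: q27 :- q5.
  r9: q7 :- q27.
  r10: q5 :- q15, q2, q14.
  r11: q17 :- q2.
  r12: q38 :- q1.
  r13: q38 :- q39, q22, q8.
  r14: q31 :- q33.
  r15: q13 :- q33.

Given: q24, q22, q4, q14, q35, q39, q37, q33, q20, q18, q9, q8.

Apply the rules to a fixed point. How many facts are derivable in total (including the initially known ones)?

25

Round 1 fires r5, r6, r7, r13, r14, r15, giving q30, q29, q16, q38, q31, q13.
Round 2 fires r2, r4, giving q2, q36.
Round 3 fires r1, r11, giving q15, q17.
Round 4 fires r10, giving q5.
Round 5 fires r8, giving q27.
Round 6 fires r9, giving q7.
Closure: {q13, q14, q15, q16, q17, q18, q2, q20, q22, q24, q27, q29, q30, q31, q33, q35, q36, q37, q38, q39, q4, q5, q7, q8, q9} — 25 facts.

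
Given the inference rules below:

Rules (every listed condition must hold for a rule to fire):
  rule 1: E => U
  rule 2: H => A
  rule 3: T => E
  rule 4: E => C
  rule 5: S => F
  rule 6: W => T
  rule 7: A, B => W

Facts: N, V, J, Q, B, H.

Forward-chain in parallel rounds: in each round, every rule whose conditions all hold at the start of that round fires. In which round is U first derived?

5

Round 1: rule 2 [H => A]. Adds A.
Round 2: rule 7 [A, B => W]. Adds W.
Round 3: rule 6 [W => T]. Adds T.
Round 4: rule 3 [T => E]. Adds E.
Round 5: rule 1 [E => U]; rule 4 [E => C]. Adds U, C.
U first appears in round 5.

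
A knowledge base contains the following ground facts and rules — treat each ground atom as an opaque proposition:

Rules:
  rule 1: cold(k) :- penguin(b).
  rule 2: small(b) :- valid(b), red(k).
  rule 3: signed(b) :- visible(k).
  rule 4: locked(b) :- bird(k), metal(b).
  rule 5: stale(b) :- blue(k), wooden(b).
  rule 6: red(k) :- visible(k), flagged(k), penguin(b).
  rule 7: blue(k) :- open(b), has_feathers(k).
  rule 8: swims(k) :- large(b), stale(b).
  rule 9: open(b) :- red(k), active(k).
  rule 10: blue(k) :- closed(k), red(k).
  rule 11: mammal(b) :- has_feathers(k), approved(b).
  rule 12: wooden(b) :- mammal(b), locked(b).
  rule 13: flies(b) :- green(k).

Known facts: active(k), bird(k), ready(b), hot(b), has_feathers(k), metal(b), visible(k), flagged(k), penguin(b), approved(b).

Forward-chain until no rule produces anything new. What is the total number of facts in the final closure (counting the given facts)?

19

Round 1 — rule 1, rule 3, rule 4, rule 6, rule 11, derive cold(k), signed(b), locked(b), red(k), mammal(b).
Round 2 — rule 9, rule 12, derive open(b), wooden(b).
Round 3 — rule 7, derive blue(k).
Round 4 — rule 5, derive stale(b).
Closure: {active(k), approved(b), bird(k), blue(k), cold(k), flagged(k), has_feathers(k), hot(b), locked(b), mammal(b), metal(b), open(b), penguin(b), ready(b), red(k), signed(b), stale(b), visible(k), wooden(b)} — 19 facts.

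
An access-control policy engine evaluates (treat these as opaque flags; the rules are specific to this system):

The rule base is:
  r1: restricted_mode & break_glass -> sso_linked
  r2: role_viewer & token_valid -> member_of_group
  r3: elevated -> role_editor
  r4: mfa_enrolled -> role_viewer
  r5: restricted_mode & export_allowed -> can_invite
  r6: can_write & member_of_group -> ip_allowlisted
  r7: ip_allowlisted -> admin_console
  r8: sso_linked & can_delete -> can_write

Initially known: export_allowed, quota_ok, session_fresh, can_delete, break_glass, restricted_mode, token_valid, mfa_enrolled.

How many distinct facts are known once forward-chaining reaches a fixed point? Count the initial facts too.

15

Round 1: r1 [restricted_mode & break_glass -> sso_linked]; r4 [mfa_enrolled -> role_viewer]; r5 [restricted_mode & export_allowed -> can_invite]. New: sso_linked, role_viewer, can_invite.
Round 2: r2 [role_viewer & token_valid -> member_of_group]; r8 [sso_linked & can_delete -> can_write]. New: member_of_group, can_write.
Round 3: r6 [can_write & member_of_group -> ip_allowlisted]. New: ip_allowlisted.
Round 4: r7 [ip_allowlisted -> admin_console]. New: admin_console.
Closure: {admin_console, break_glass, can_delete, can_invite, can_write, export_allowed, ip_allowlisted, member_of_group, mfa_enrolled, quota_ok, restricted_mode, role_viewer, session_fresh, sso_linked, token_valid} — 15 facts.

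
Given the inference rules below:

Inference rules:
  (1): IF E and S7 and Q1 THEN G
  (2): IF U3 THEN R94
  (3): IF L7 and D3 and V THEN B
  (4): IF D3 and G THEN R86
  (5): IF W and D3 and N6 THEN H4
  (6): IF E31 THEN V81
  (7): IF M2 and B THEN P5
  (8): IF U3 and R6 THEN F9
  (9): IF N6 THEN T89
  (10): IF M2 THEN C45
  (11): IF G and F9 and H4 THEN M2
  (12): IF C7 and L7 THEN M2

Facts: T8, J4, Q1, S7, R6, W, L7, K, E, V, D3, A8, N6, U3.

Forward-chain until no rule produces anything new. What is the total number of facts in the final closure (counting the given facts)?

24

Round 1: (1) [IF E and S7 and Q1 THEN G]; (2) [IF U3 THEN R94]; (3) [IF L7 and D3 and V THEN B]; (5) [IF W and D3 and N6 THEN H4]; (8) [IF U3 and R6 THEN F9]; (9) [IF N6 THEN T89]. New: G, R94, B, H4, F9, T89.
Round 2: (4) [IF D3 and G THEN R86]; (11) [IF G and F9 and H4 THEN M2]. New: R86, M2.
Round 3: (7) [IF M2 and B THEN P5]; (10) [IF M2 THEN C45]. New: P5, C45.
Closure: {A8, B, C45, D3, E, F9, G, H4, J4, K, L7, M2, N6, P5, Q1, R6, R86, R94, S7, T8, T89, U3, V, W} — 24 facts.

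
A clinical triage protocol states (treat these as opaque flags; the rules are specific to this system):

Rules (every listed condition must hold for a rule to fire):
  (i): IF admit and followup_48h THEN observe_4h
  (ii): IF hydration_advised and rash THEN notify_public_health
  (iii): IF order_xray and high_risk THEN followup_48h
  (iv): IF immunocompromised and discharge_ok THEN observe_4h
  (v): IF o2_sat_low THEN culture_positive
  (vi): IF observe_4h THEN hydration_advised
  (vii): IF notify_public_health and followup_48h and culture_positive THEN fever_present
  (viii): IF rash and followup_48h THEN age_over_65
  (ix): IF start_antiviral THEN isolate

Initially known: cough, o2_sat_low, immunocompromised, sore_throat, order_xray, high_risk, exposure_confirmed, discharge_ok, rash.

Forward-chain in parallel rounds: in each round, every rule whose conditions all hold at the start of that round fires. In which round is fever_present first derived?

4

Round 1 fires (iii), (iv), (v), giving followup_48h, observe_4h, culture_positive.
Round 2 fires (vi), (viii), giving hydration_advised, age_over_65.
Round 3 fires (ii), giving notify_public_health.
Round 4 fires (vii), giving fever_present.
fever_present first appears in round 4.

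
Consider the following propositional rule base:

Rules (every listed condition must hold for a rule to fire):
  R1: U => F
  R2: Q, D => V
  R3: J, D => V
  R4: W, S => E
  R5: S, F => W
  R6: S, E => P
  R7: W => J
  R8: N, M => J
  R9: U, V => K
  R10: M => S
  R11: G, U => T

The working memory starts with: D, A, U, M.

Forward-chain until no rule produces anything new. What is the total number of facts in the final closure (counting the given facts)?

Round 1 fires R1, R10, giving F, S.
Round 2 fires R5, giving W.
Round 3 fires R4, R7, giving E, J.
Round 4 fires R3, R6, giving V, P.
Round 5 fires R9, giving K.
Closure: {A, D, E, F, J, K, M, P, S, U, V, W} — 12 facts.

12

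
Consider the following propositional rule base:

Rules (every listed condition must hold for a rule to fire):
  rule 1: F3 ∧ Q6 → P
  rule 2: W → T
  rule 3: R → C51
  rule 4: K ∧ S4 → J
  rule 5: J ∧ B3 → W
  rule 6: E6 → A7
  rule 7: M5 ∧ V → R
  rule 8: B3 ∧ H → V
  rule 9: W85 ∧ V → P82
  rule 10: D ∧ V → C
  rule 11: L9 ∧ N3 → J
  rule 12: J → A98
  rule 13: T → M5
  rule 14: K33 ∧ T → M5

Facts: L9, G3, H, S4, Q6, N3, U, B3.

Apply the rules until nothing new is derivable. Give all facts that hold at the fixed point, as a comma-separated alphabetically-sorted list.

A98, B3, C51, G3, H, J, L9, M5, N3, Q6, R, S4, T, U, V, W

Round 1: rule 8 [B3 ∧ H → V]; rule 11 [L9 ∧ N3 → J]. Adds V, J.
Round 2: rule 5 [J ∧ B3 → W]; rule 12 [J → A98]. Adds W, A98.
Round 3: rule 2 [W → T]. Adds T.
Round 4: rule 13 [T → M5]. Adds M5.
Round 5: rule 7 [M5 ∧ V → R]. Adds R.
Round 6: rule 3 [R → C51]. Adds C51.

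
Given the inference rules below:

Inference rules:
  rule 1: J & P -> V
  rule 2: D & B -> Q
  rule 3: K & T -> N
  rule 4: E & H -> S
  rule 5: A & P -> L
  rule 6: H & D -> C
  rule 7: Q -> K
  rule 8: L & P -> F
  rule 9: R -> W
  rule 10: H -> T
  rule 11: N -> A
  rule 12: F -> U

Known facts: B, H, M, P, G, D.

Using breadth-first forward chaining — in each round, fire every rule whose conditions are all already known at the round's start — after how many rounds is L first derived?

Round 1: rule 2 [D & B -> Q]; rule 6 [H & D -> C]; rule 10 [H -> T]. Adds Q, C, T.
Round 2: rule 7 [Q -> K]. Adds K.
Round 3: rule 3 [K & T -> N]. Adds N.
Round 4: rule 11 [N -> A]. Adds A.
Round 5: rule 5 [A & P -> L]. Adds L.
L first appears in round 5.

5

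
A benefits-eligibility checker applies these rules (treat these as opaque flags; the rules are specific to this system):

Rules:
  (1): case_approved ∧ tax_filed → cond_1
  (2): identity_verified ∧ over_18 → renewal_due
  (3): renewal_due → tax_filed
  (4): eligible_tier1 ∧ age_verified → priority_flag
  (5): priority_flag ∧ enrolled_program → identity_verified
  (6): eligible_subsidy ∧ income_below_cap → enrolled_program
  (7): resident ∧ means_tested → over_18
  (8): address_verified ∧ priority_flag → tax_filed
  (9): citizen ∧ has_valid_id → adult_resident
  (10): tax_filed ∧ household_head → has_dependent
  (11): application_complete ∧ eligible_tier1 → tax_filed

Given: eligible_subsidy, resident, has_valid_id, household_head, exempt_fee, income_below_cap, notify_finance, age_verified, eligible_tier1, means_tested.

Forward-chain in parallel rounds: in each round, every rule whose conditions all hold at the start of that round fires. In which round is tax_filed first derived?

4

Round 1: (4) [eligible_tier1 ∧ age_verified → priority_flag]; (6) [eligible_subsidy ∧ income_below_cap → enrolled_program]; (7) [resident ∧ means_tested → over_18]. Adds priority_flag, enrolled_program, over_18.
Round 2: (5) [priority_flag ∧ enrolled_program → identity_verified]. Adds identity_verified.
Round 3: (2) [identity_verified ∧ over_18 → renewal_due]. Adds renewal_due.
Round 4: (3) [renewal_due → tax_filed]. Adds tax_filed.
tax_filed first appears in round 4.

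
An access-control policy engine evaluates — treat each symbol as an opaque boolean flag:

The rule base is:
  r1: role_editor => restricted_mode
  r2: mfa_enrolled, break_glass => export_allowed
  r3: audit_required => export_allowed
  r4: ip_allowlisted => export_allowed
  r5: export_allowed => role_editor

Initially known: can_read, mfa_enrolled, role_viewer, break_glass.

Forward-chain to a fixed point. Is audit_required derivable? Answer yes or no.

no

[1] r2 [mfa_enrolled, break_glass => export_allowed]. ⇒ new: export_allowed.
[2] r5 [export_allowed => role_editor]. ⇒ new: role_editor.
[3] r1 [role_editor => restricted_mode]. ⇒ new: restricted_mode.
Fixed point reached. No rule has audit_required as a consequent, and it is not given.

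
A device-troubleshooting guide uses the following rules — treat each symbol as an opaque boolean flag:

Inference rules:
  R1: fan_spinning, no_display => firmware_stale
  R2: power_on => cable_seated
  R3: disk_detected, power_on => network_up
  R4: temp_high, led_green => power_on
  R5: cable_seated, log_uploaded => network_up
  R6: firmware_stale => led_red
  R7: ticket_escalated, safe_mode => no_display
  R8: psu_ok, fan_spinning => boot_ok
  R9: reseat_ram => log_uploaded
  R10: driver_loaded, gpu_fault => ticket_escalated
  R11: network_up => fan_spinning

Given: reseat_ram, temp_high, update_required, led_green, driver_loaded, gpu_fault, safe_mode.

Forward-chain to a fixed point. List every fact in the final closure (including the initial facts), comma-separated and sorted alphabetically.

Round 1 fires R4, R9, R10, giving power_on, log_uploaded, ticket_escalated.
Round 2 fires R2, R7, giving cable_seated, no_display.
Round 3 fires R5, giving network_up.
Round 4 fires R11, giving fan_spinning.
Round 5 fires R1, giving firmware_stale.
Round 6 fires R6, giving led_red.

cable_seated, driver_loaded, fan_spinning, firmware_stale, gpu_fault, led_green, led_red, log_uploaded, network_up, no_display, power_on, reseat_ram, safe_mode, temp_high, ticket_escalated, update_required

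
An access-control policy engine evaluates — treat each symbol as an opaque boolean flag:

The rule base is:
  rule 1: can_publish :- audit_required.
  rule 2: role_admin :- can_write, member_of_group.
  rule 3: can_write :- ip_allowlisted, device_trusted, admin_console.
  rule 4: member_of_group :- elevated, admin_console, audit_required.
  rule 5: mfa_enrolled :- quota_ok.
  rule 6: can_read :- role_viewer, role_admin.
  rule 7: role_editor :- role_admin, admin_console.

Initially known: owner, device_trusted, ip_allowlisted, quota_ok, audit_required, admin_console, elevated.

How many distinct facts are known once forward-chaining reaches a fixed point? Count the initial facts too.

Round 1: rule 1 [can_publish :- audit_required.]; rule 3 [can_write :- ip_allowlisted, device_trusted, admin_console.]; rule 4 [member_of_group :- elevated, admin_console, audit_required.]; rule 5 [mfa_enrolled :- quota_ok.]. New: can_publish, can_write, member_of_group, mfa_enrolled.
Round 2: rule 2 [role_admin :- can_write, member_of_group.]. New: role_admin.
Round 3: rule 7 [role_editor :- role_admin, admin_console.]. New: role_editor.
Closure: {admin_console, audit_required, can_publish, can_write, device_trusted, elevated, ip_allowlisted, member_of_group, mfa_enrolled, owner, quota_ok, role_admin, role_editor} — 13 facts.

13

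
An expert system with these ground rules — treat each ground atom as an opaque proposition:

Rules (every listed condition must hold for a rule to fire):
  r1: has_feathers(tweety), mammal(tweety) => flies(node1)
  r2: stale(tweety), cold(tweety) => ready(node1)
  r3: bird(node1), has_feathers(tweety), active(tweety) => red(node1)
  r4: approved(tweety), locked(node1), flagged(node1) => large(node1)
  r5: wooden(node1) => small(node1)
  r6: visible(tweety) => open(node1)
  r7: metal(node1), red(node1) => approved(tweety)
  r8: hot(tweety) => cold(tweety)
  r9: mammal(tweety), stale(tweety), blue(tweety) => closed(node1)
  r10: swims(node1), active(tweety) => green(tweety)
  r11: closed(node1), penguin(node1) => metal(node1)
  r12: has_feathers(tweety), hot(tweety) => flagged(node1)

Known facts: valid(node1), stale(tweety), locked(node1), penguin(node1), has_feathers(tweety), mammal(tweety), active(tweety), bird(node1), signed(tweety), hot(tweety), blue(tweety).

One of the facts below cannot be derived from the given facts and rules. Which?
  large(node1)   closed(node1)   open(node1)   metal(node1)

Round 1 — r1, r3, r8, r9, r12, derive flies(node1), red(node1), cold(tweety), closed(node1), flagged(node1).
Round 2 — r2, r11, derive ready(node1), metal(node1).
Round 3 — r7, derive approved(tweety).
Round 4 — r4, derive large(node1).
Derived: large(node1) (round 4), closed(node1) (round 1), metal(node1) (round 2). open(node1) never appears in any round.

open(node1)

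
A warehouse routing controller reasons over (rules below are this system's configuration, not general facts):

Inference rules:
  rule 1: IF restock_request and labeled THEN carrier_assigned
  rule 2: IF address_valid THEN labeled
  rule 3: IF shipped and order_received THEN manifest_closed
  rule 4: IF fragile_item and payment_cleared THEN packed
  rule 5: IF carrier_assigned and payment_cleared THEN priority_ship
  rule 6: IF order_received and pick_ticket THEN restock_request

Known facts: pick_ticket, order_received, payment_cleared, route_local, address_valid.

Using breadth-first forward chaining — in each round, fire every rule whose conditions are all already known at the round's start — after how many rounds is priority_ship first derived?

3

[1] rule 2 [IF address_valid THEN labeled]; rule 6 [IF order_received and pick_ticket THEN restock_request]. ⇒ new: labeled, restock_request.
[2] rule 1 [IF restock_request and labeled THEN carrier_assigned]. ⇒ new: carrier_assigned.
[3] rule 5 [IF carrier_assigned and payment_cleared THEN priority_ship]. ⇒ new: priority_ship.
priority_ship first appears in round 3.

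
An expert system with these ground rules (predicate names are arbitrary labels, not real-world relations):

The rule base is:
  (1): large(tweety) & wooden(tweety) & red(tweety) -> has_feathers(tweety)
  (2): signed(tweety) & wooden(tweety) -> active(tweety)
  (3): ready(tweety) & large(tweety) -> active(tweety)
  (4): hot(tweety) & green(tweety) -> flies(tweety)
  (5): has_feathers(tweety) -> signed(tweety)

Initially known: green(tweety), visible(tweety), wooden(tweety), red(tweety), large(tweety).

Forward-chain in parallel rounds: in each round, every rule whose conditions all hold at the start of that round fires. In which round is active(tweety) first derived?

3

Round 1: (1) [large(tweety) & wooden(tweety) & red(tweety) -> has_feathers(tweety)]. Adds has_feathers(tweety).
Round 2: (5) [has_feathers(tweety) -> signed(tweety)]. Adds signed(tweety).
Round 3: (2) [signed(tweety) & wooden(tweety) -> active(tweety)]. Adds active(tweety).
active(tweety) first appears in round 3.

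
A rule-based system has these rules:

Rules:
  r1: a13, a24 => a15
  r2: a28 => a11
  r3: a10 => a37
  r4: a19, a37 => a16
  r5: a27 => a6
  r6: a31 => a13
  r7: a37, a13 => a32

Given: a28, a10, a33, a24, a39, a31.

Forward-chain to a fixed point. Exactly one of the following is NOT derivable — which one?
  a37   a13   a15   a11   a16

Round 1 fires r2, r3, r6, giving a11, a37, a13.
Round 2 fires r1, r7, giving a15, a32.
Derived: a11 (round 1), a13 (round 1), a37 (round 1), a15 (round 2). a16 never appears in any round.

a16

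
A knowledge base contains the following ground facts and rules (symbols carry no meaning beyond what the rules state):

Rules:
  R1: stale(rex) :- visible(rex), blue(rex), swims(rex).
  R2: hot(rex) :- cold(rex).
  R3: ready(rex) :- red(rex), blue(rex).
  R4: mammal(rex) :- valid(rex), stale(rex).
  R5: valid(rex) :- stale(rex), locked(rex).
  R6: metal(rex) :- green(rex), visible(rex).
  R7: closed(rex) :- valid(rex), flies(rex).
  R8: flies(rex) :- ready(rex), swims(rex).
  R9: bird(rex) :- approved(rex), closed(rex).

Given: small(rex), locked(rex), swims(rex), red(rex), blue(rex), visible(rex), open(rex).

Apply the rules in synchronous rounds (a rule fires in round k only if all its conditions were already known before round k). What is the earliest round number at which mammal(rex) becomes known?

Round 1 fires R1, R3, giving stale(rex), ready(rex).
Round 2 fires R5, R8, giving valid(rex), flies(rex).
Round 3 fires R4, R7, giving mammal(rex), closed(rex).
mammal(rex) first appears in round 3.

3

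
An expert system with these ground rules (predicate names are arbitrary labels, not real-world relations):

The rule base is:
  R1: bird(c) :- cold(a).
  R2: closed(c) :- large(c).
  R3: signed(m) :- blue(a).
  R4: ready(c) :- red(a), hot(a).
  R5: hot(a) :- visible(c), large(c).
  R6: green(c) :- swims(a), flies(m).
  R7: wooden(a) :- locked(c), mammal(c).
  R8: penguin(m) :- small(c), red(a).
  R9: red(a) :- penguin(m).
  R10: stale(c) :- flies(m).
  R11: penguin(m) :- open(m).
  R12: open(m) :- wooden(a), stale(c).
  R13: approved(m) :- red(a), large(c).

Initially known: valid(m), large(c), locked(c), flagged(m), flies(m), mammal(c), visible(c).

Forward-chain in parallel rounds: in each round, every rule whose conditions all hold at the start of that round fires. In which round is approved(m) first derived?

5

Round 1: R2 [closed(c) :- large(c).]; R5 [hot(a) :- visible(c), large(c).]; R7 [wooden(a) :- locked(c), mammal(c).]; R10 [stale(c) :- flies(m).]. Adds closed(c), hot(a), wooden(a), stale(c).
Round 2: R12 [open(m) :- wooden(a), stale(c).]. Adds open(m).
Round 3: R11 [penguin(m) :- open(m).]. Adds penguin(m).
Round 4: R9 [red(a) :- penguin(m).]. Adds red(a).
Round 5: R4 [ready(c) :- red(a), hot(a).]; R13 [approved(m) :- red(a), large(c).]. Adds ready(c), approved(m).
approved(m) first appears in round 5.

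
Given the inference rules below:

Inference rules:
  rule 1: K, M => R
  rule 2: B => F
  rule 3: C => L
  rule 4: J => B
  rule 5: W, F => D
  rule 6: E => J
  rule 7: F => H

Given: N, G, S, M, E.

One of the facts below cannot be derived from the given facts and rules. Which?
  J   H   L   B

L

[1] rule 6 [E => J]. ⇒ new: J.
[2] rule 4 [J => B]. ⇒ new: B.
[3] rule 2 [B => F]. ⇒ new: F.
[4] rule 7 [F => H]. ⇒ new: H.
Derived: H (round 4), B (round 2), J (round 1). L never appears in any round.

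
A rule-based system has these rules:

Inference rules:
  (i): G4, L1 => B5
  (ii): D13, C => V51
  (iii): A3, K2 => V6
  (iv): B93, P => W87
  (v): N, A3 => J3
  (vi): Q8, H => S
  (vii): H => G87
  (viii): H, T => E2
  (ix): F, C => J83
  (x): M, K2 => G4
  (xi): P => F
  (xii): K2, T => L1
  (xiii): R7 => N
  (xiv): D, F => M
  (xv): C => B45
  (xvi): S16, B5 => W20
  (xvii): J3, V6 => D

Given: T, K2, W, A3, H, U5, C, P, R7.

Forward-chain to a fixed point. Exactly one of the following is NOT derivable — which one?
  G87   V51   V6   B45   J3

Round 1 — (iii), (vii), (viii), (xi), (xii), (xiii), (xv), derive V6, G87, E2, F, L1, N, B45.
Round 2 — (v), (ix), derive J3, J83.
Round 3 — (xvii), derive D.
Round 4 — (xiv), derive M.
Round 5 — (x), derive G4.
Round 6 — (i), derive B5.
Derived: G87 (round 1), V6 (round 1), B45 (round 1), J3 (round 2). V51 never appears in any round.

V51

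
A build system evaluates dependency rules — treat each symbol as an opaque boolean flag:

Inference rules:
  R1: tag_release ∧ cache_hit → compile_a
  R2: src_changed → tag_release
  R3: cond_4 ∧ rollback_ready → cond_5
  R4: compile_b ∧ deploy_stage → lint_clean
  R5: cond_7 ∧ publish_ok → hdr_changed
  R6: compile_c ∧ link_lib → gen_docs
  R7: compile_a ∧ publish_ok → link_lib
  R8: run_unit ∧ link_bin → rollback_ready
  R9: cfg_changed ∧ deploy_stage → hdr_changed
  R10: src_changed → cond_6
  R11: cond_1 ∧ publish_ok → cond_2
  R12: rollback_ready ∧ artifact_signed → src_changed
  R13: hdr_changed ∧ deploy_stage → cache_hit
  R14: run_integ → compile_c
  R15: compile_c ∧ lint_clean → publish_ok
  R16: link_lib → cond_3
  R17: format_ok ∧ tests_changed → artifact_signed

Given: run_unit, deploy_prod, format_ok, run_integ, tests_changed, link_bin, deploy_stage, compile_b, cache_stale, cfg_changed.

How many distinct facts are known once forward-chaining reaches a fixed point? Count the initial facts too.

24

Round 1: R4 [compile_b ∧ deploy_stage → lint_clean]; R8 [run_unit ∧ link_bin → rollback_ready]; R9 [cfg_changed ∧ deploy_stage → hdr_changed]; R14 [run_integ → compile_c]; R17 [format_ok ∧ tests_changed → artifact_signed]. New: lint_clean, rollback_ready, hdr_changed, compile_c, artifact_signed.
Round 2: R12 [rollback_ready ∧ artifact_signed → src_changed]; R13 [hdr_changed ∧ deploy_stage → cache_hit]; R15 [compile_c ∧ lint_clean → publish_ok]. New: src_changed, cache_hit, publish_ok.
Round 3: R2 [src_changed → tag_release]; R10 [src_changed → cond_6]. New: tag_release, cond_6.
Round 4: R1 [tag_release ∧ cache_hit → compile_a]. New: compile_a.
Round 5: R7 [compile_a ∧ publish_ok → link_lib]. New: link_lib.
Round 6: R6 [compile_c ∧ link_lib → gen_docs]; R16 [link_lib → cond_3]. New: gen_docs, cond_3.
Closure: {artifact_signed, cache_hit, cache_stale, cfg_changed, compile_a, compile_b, compile_c, cond_3, cond_6, deploy_prod, deploy_stage, format_ok, gen_docs, hdr_changed, link_bin, link_lib, lint_clean, publish_ok, rollback_ready, run_integ, run_unit, src_changed, tag_release, tests_changed} — 24 facts.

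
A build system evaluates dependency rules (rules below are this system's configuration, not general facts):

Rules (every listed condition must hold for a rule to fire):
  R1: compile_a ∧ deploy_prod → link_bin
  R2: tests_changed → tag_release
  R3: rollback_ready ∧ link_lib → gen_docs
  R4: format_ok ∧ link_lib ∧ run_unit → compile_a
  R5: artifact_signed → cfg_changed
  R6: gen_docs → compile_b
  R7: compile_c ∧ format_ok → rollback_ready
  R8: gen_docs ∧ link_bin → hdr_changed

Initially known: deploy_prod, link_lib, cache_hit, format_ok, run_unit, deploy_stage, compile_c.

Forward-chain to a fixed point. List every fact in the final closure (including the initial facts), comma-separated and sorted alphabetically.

cache_hit, compile_a, compile_b, compile_c, deploy_prod, deploy_stage, format_ok, gen_docs, hdr_changed, link_bin, link_lib, rollback_ready, run_unit

[1] R4 [format_ok ∧ link_lib ∧ run_unit → compile_a]; R7 [compile_c ∧ format_ok → rollback_ready]. ⇒ new: compile_a, rollback_ready.
[2] R1 [compile_a ∧ deploy_prod → link_bin]; R3 [rollback_ready ∧ link_lib → gen_docs]. ⇒ new: link_bin, gen_docs.
[3] R6 [gen_docs → compile_b]; R8 [gen_docs ∧ link_bin → hdr_changed]. ⇒ new: compile_b, hdr_changed.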